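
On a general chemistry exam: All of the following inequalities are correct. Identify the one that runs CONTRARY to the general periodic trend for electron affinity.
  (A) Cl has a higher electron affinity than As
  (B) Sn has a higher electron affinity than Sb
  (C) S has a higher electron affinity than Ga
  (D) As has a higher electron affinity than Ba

(B)

The general trend: electron affinity increases across a period and decreases down a group.
(A) Cl (period 3, group 17) vs As (period 4, group 15): the stated order agrees with the simple trend.
(B) Sn (period 5, group 14) vs Sb (period 5, group 15): the stated order contradicts the simple trend.
(C) S (period 3, group 16) vs Ga (period 4, group 13): the stated order agrees with the simple trend.
(D) As (period 4, group 15) vs Ba (period 6, group 2): the stated order agrees with the simple trend.
The exception is (B): adding an electron to Sb's half-filled 5p³ is unfavourable, so Sn has the more exothermic EA.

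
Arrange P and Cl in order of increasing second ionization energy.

P < Cl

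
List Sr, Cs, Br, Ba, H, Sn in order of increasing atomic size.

Moving right in a period, electrons are added to the same shell under a stronger nuclear pull, so atoms get smaller; moving down, a new shell is opened and atoms get larger.
These span different periods and groups, so the two trends combine.
Br > H: period and group pull opposite ways; the down-group shift dominates (114 vs 32 pm).
Sn > Br: relative to Br, both the across-period and down-group shifts push Sn's atomic radius up.
Sr > Sn: Sr lies to the left of Sn in period 5, so the across-period effect alone puts Sr larger.
Ba > Sr: Ba sits below Sr in group 2, so the down-group effect alone puts Ba larger.
Cs > Ba: both are in period 6; the period trend gives Cs the larger value.
Approximate values (pm): H 32, Br 114, Sr 185, Sn 140, Cs 232, Ba 196.
So from smallest to largest: H < Br < Sn < Sr < Ba < Cs.

H < Br < Sn < Sr < Ba < Cs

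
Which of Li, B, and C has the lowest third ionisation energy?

Consider each +2 ion: Li²⁺ is already 1 electron into the core; B²⁺ still has 1 valence electron; C²⁺ still has 2 valence electrons.
Breaking into a closed-shell core is much more expensive than removing a leftover valence electron — Li has the largest IE_3 here.
Valence configurations: B²⁺ [He]2s¹, C²⁺ [He]2s².
Approximate IE_3 values (kJ/mol): Li 11815, B 3660, C 4620.
Hence IE_3: B < C < Li.

B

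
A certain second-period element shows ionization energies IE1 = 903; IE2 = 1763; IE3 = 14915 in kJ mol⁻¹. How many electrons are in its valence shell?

2

Look for the largest jump between consecutive ionization energies: IE3/IE2 ≈ 8.5, far larger than any earlier ratio.
That jump marks the point where a core electron is being removed. So the atom has 2 valence electrons.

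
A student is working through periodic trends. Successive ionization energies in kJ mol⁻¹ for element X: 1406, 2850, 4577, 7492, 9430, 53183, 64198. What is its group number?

Group 15

Look for the largest jump between consecutive ionization energies: IE6/IE5 ≈ 5.6, far larger than any earlier ratio.
That jump marks the point where a core electron is being removed. So the atom has 5 valence electrons.
A main-group element with 5 valence electrons is in group 15.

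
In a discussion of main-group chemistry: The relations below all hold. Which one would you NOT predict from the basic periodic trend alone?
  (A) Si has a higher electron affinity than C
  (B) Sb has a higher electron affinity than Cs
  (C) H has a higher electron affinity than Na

(A)

The general trend: electron affinity increases across a period and decreases down a group.
(A) Si (period 3, group 14) vs C (period 2, group 14): the stated order contradicts the simple trend.
(B) Sb (period 5, group 15) vs Cs (period 6, group 1): the stated order agrees with the simple trend.
(C) H (period 1, group 1) vs Na (period 3, group 1): the stated order agrees with the simple trend.
The exception is (A): Si's larger, more diffuse 3p orbitals accept an added electron slightly more readily than C's compact 2p.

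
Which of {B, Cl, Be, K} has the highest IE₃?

Be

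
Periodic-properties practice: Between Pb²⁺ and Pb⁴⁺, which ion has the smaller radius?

Pb⁴⁺

Both ions have Z = 82 protons, but Pb⁴⁺ has lost more electrons, so its remaining electrons feel a larger effective nuclear charge per electron and are pulled in more tightly.
Higher positive charge → smaller ion, so Pb²⁺ > Pb⁴⁺.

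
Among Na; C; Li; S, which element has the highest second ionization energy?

Li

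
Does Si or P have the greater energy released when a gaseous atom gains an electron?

Si

EA tends to increase across a period and decrease down a group, though the pattern is less regular than for IE or radius.
All lie in period 3; the across-period trend (electron affinity increases left to right) applies, with the exception below.
Note the exception: Si has a higher electron affinity than P, contrary to the simple trend — adding an electron to P's half-filled 3p³ is unfavourable, so Si (3p²) has the more exothermic EA.
Approximate values (kJ/mol): Si 134, P 72.
So Si has the greater energy released when a gaseous atom gains an electron (Si > P).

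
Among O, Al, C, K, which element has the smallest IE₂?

IE_2 is the cost of taking one more electron from the +1 cation: O⁺ still has 5 valence electrons; Al⁺ still has 2 valence electrons; C⁺ still has 3 valence electrons; K⁺ is the bare [Ar] core.
Usually core removal costs more than valence removal, but here the competition is close: a tightly held n=2 valence electron can cost more to remove than an n=3 core electron, so the actual values have to decide it.
Valence configurations: O⁺ [He]2s²2p³, Al⁺ [Ne]3s², C⁺ [He]2s²2p¹.
Approximate IE_2 values (kJ/mol): O 3388, Al 1817, C 2353, K 3052.
Hence IE_2: Al < C < K < O.

Al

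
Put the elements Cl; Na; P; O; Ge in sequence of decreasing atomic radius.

Na > Ge > P > Cl > O

Radius decreases left→right (rising Z_eff, same n) and increases top→bottom (higher n).
Here both period and group differ, so the two effects have to be weighed against each other.
Cl > O: period and group pull opposite ways; the down-group shift dominates (99 vs 63 pm).
P > Cl: P lies to the left of Cl in period 3, so the across-period effect alone puts P larger.
Ge > P: relative to P, both the across-period and down-group shifts push Ge's atomic radius up.
Na > Ge: the two effects oppose for this pair; the across-period effect wins (155 vs 121 pm).
Tabulated atomic radius (pm): O 63, Na 155, P 111, Cl 99, Ge 121.
So from largest to smallest: Na > Ge > P > Cl > O.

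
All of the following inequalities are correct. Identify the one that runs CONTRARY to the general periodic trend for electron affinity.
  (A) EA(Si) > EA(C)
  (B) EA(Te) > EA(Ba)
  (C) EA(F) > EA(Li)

The general trend: electron affinity increases across a period and decreases down a group.
(A) Si (period 3, group 14) vs C (period 2, group 14): the stated order contradicts the simple trend.
(B) Te (period 5, group 16) vs Ba (period 6, group 2): the stated order agrees with the simple trend.
(C) F (period 2, group 17) vs Li (period 2, group 1): the stated order agrees with the simple trend.
The exception is (A): Si's larger, more diffuse 3p orbitals accept an added electron slightly more readily than C's compact 2p.

(A)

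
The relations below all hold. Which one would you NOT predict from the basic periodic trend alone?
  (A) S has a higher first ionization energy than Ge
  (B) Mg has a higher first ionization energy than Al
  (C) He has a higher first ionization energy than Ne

(B)

The general trend: first ionization energy increases across a period and decreases down a group.
(A) S (period 3, group 16) vs Ge (period 4, group 14): the stated order agrees with the simple trend.
(B) Mg (period 3, group 2) vs Al (period 3, group 13): the stated order contradicts the simple trend.
(C) He (period 1, group 18) vs Ne (period 2, group 18): the stated order agrees with the simple trend.
The exception is (B): Al's single 3p electron is easier to remove than one from Mg's filled 3s².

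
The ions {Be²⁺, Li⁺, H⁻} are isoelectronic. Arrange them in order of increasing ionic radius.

All of these have 2 electrons, so size is governed by nuclear charge alone: the more protons, the stronger the pull on the same electron cloud, and the smaller the ion.
Nuclear charges: Be²⁺ (Z=4), Li⁺ (Z=3), H⁻ (Z=1).
Smallest to largest: Be²⁺ < Li⁺ < H⁻.

Be²⁺ < Li⁺ < H⁻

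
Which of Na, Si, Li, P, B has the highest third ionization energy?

IE_3 is the cost of taking one more electron from the +2 cation: Na²⁺ is already 1 electron into the core; Si²⁺ still has 2 valence electrons; Li²⁺ is already 1 electron into the core; P²⁺ still has 3 valence electrons; B²⁺ still has 1 valence electron.
Breaking into a closed-shell core is much more expensive than removing a leftover valence electron — Na and Li have the largest IE_3 here.
Valence configurations: Si²⁺ [Ne]3s², P²⁺ [Ne]3s²3p¹, B²⁺ [He]2s¹.
P²⁺ loses a lone 3p electron whereas Si²⁺ must break into a filled 3s² pair, so IE_3(Si) > IE_3(P) even though P has the higher nuclear charge.
Tabulated IE_3 (kJ/mol): Na 6910, Si 3232, Li 11815, P 2914, B 3660.
Hence IE_3: P < Si < B < Na < Li.

Li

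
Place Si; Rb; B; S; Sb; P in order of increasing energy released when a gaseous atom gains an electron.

B, Rb, P, Sb, Si, S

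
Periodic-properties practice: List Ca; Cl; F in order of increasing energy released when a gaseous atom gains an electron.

Ca, F, Cl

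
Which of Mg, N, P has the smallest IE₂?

The second ionization energy removes an electron from the +1 ion. For each element: Mg⁺ still has 1 valence electron; N⁺ still has 4 valence electrons; P⁺ still has 4 valence electrons.
All are still removing valence electrons, so compare the +1 ions as you would atoms: IE_2 generally rises across a period (higher Z_eff) and falls down a group (larger shell), subject to the usual subshell exceptions.
Valence configurations: Mg⁺ [Ne]3s¹, N⁺ [He]2s²2p², P⁺ [Ne]3s²3p².
Tabulated IE_2 (kJ/mol): Mg 1451, N 2856, P 1907.
Hence IE_2: Mg < P < N.

Mg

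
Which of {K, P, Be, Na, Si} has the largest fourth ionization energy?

After 3 electrons have been removed, what remains? K³⁺ is already 2 electrons into the core; P³⁺ still has 2 valence electrons; Be³⁺ is already 1 electron into the core; Na³⁺ is already 2 electrons into the core; Si³⁺ still has 1 valence electron.
Pulling an electron out of a noble-gas core costs far more than removing a remaining valence electron, so K, Na and Be sit at the high end of IE_4.
Valence configurations: P³⁺ [Ne]3s², Si³⁺ [Ne]3s¹.
Tabulated IE_4 (kJ/mol): K 5877, P 4964, Be 21007, Na 9543, Si 4356.
Putting it together, IE_4: Si < P < K < Na < Be.

Be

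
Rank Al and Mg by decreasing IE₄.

After 3 electrons have been removed, what remains? Al³⁺ is the bare [Ne] core; Mg³⁺ is already 1 electron into the core.
All of these are removing an electron from a noble-gas core or deeper; the smaller core (lower principal quantum number) is held far more tightly, and within a period the higher nuclear charge binds the same core more tightly.
The numbers (kJ/mol): Al 11577, Mg 10543.
Hence IE_4: Mg < Al.

Al > Mg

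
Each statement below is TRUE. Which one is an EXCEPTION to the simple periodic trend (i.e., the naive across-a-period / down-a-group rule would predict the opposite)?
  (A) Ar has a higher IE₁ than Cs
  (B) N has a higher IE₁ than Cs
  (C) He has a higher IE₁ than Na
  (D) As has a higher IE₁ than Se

(D)

The general trend: IE₁ increases across a period and decreases down a group.
(A) Ar (period 3, group 18) vs Cs (period 6, group 1): the stated order agrees with the simple trend.
(B) N (period 2, group 15) vs Cs (period 6, group 1): the stated order agrees with the simple trend.
(C) He (period 1, group 18) vs Na (period 3, group 1): the stated order agrees with the simple trend.
(D) As (period 4, group 15) vs Se (period 4, group 16): the stated order contradicts the simple trend.
The exception is (D): Se (4p⁴) ionizes more easily than half-filled As (4p³).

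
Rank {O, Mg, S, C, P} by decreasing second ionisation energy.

O > C > S > P > Mg

IE_2 is the cost of taking one more electron from the +1 cation: O⁺ still has 5 valence electrons; Mg⁺ still has 1 valence electron; S⁺ still has 5 valence electrons; C⁺ still has 3 valence electrons; P⁺ still has 4 valence electrons.
All are still removing valence electrons, so compare the +1 ions as you would atoms: IE_2 generally rises across a period (higher Z_eff) and falls down a group (larger shell), subject to the usual subshell exceptions.
Valence configurations: O⁺ [He]2s²2p³, Mg⁺ [Ne]3s¹, S⁺ [Ne]3s²3p³, C⁺ [He]2s²2p¹, P⁺ [Ne]3s²3p².
The numbers (kJ/mol): O 3388, Mg 1451, S 2252, C 2353, P 1907.
Overall IE_2 order: Mg < P < S < C < O.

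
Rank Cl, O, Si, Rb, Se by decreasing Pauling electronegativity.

O > Cl > Se > Si > Rb

EN rises left→right (higher Z_eff, smaller atoms) and falls top→bottom (larger, more shielded atoms).
Here both period and group differ, so the two effects have to be weighed against each other.
Si > Rb: relative to Rb, both the across-period and down-group shifts push Si's electronegativity up.
Se > Si: period and group pull opposite ways; the across-period shift dominates (2.55 vs 1.90).
Cl > Se: both effects reinforce here, so Cl is clearly the higher of the two.
O > Cl: the two effects oppose for this pair; the down-group effect wins (3.44 vs 3.16).
Approximate values (Pauling): O 3.44, Si 1.90, Cl 3.16, Se 2.55, Rb 0.82.
So from highest to lowest: O > Cl > Se > Si > Rb.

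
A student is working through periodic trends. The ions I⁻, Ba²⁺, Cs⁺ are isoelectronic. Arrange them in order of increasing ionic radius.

Ba²⁺ < Cs⁺ < I⁻

All of these have 54 electrons, so size is governed by nuclear charge alone: the more protons, the stronger the pull on the same electron cloud, and the smaller the ion.
Nuclear charges: Ba²⁺ (Z=56), Cs⁺ (Z=55), I⁻ (Z=53).
Smallest to largest: Ba²⁺ < Cs⁺ < I⁻.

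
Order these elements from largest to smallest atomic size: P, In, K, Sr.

K > Sr > In > P

Radius decreases left→right (rising Z_eff, same n) and increases top→bottom (higher n).
These span different periods and groups, so the two trends combine.
In > P: both effects reinforce here, so In is clearly the larger of the two.
Sr > In: both are in period 5; the period trend gives Sr the larger value.
K > Sr: the two effects oppose for this pair; the across-period effect wins (196 vs 185 pm).
Tabulated atomic radius (pm): P 111, K 196, Sr 185, In 142.
So from largest to smallest: K > Sr > In > P.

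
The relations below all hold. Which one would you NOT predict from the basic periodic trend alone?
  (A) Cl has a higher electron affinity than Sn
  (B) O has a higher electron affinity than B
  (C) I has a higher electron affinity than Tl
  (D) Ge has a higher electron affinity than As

The general trend: electron affinity increases across a period and decreases down a group.
(A) Cl (period 3, group 17) vs Sn (period 5, group 14): the stated order agrees with the simple trend.
(B) O (period 2, group 16) vs B (period 2, group 13): the stated order agrees with the simple trend.
(C) I (period 5, group 17) vs Tl (period 6, group 13): the stated order agrees with the simple trend.
(D) Ge (period 4, group 14) vs As (period 4, group 15): the stated order contradicts the simple trend.
The exception is (D): adding an electron to As's half-filled 4p³ is unfavourable, so Ge (4p²) has the more exothermic EA.

(D)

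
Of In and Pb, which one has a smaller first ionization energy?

In is in period 5, group 13; Pb is in period 6, group 14.
Across a period the outer electron is held more tightly (higher IE₁); down a group it sits in a higher shell, more shielded, and comes off more easily.
A diagonal step moves right (one effect) and down (the opposite effect) at once.
Pb > In: the two effects oppose for this pair; the across-period effect wins (716 vs 558 kJ/mol).
Tabulated first ionization energy (kJ/mol): In 558, Pb 716.
So In has the smaller first ionization energy (In < Pb).

In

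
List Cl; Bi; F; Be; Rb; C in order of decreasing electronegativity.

F > Cl > C > Bi > Be > Rb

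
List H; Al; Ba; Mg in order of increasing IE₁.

Ba < Al < Mg < H

H is in period 1, group 1; Mg is in period 3, group 2; Al is in period 3, group 13; Ba is in period 6, group 2.
Removing the outermost electron gets harder across a period and easier down a group.
Here both period and group differ, so the two effects have to be weighed against each other.
Al > Ba: both effects reinforce here, so Al is clearly the higher of the two.
Mg > Al: this pair runs against the simple trend — see the exception note.
H > Mg: the two effects oppose for this pair; the down-group effect wins (1312 vs 738 kJ/mol).
Note the exception: Mg has a higher first ionization energy than Al, contrary to the simple trend — Al's single 3p electron is easier to remove than one from Mg's filled 3s².
Tabulated first ionization energy (kJ/mol): H 1312, Mg 738, Al 578, Ba 503.
So from lowest to highest: Ba < Al < Mg < H.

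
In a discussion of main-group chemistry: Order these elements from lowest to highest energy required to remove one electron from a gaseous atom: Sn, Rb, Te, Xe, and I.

Rb < Sn < Te < I < Xe

Removing the outermost electron gets harder across a period and easier down a group.
All lie in period 5, so first ionization energy increases left to right.
So from lowest to highest: Rb < Sn < Te < I < Xe.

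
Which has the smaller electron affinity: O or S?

O

O is in period 2, group 16; S is in period 3, group 16.
EA tends to increase across a period and decrease down a group, though the pattern is less regular than for IE or radius.
All are in group 16; the group trend (electron affinity increases up the group) applies, with the exception below.
Note the exception: S has a higher electron affinity than O, contrary to the simple trend — the compact 2p subshell of O repels the added electron more than S's larger 3p does.
Approximate values (kJ/mol): O 141, S 200.
So O has the smaller electron affinity (O < S).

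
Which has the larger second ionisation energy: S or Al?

IE_2 is the cost of taking one more electron from the +1 cation: S⁺ still has 5 valence electrons; Al⁺ still has 2 valence electrons.
All are still removing valence electrons, so compare the +1 ions as you would atoms: IE_2 generally rises across a period (higher Z_eff) and falls down a group (larger shell), subject to the usual subshell exceptions.
Valence configurations: S⁺ [Ne]3s²3p³, Al⁺ [Ne]3s².
Tabulated IE_2 (kJ/mol): S 2252, Al 1817.
Overall IE_2 order: Al < S.

S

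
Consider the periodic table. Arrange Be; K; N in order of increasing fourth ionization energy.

K < N < Be

IE_4 is the cost of taking one more electron from the +3 cation: Be³⁺ is already 1 electron into the core; K³⁺ is already 2 electrons into the core; N³⁺ still has 2 valence electrons.
Usually core removal costs more than valence removal, but here the competition is close: a tightly held n=2 valence electron can cost more to remove than an n=3 core electron, so the actual values have to decide it.
Tabulated IE_4 (kJ/mol): Be 21007, K 5877, N 7475.
Putting it together, IE_4: K < N < Be.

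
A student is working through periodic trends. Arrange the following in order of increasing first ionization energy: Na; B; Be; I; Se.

Na, B, Be, Se, I

Across a period the outer electron is held more tightly (higher IE₁); down a group it sits in a higher shell, more shielded, and comes off more easily.
These span different periods and groups, so the two trends combine.
B > Na: relative to Na, both the across-period and down-group shifts push B's first ionization energy up.
Be > B: this pair runs against the simple trend — see the exception note.
Se > Be: period and group pull opposite ways; the across-period shift dominates (941 vs 900 kJ/mol).
I > Se: period and group pull opposite ways; the across-period shift dominates (1008 vs 941 kJ/mol).
Note the exception: Be has a higher first ionization energy than B, contrary to the simple trend — removing B's lone 2p electron is easier than breaking Be's filled 2s².
Approximate values (kJ/mol): Be 900, B 801, Na 496, Se 941, I 1008.
So from lowest to highest: Na < B < Be < Se < I.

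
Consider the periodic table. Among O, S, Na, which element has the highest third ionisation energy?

Na

Consider each +2 ion: O²⁺ still has 4 valence electrons; S²⁺ still has 4 valence electrons; Na²⁺ is already 1 electron into the core.
Core electrons are held far more tightly than valence electrons, so Na tops the IE_3 order.
Valence configurations: O²⁺ [He]2s²2p², S²⁺ [Ne]3s²3p².
Approximate IE_3 values (kJ/mol): O 5300, S 3357, Na 6910.
Hence IE_3: S < O < Na.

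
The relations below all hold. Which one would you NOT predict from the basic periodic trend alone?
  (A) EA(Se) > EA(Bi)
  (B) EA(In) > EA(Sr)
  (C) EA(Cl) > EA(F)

(C)

The general trend: electron affinity increases across a period and decreases down a group.
(A) Se (period 4, group 16) vs Bi (period 6, group 15): the stated order agrees with the simple trend.
(B) In (period 5, group 13) vs Sr (period 5, group 2): the stated order agrees with the simple trend.
(C) Cl (period 3, group 17) vs F (period 2, group 17): the stated order contradicts the simple trend.
The exception is (C): F's small 2p subshell makes the incoming electron feel strong e⁻–e⁻ repulsion, so Cl actually releases more energy on gaining an electron.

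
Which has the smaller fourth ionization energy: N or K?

K

IE_4 is the cost of taking one more electron from the +3 cation: N³⁺ still has 2 valence electrons; K³⁺ is already 2 electrons into the core.
Usually core removal costs more than valence removal, but here the competition is close: a tightly held n=2 valence electron can cost more to remove than an n=3 core electron, so the actual values have to decide it.
Tabulated IE_4 (kJ/mol): N 7475, K 5877.
Hence IE_4: K < N.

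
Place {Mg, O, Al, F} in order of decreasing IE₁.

O is in period 2, group 16; F is in period 2, group 17; Mg is in period 3, group 2; Al is in period 3, group 13.
First ionization energy rises across a period (greater Z_eff holds electrons more tightly) and falls down a group (valence electrons are farther from the nucleus).
These span different periods and groups, so the two trends combine.
Mg > Al: this pair runs against the simple trend — see the exception note.
O > Mg: both effects reinforce here, so O is clearly the higher of the two.
F > O: F lies to the right of O in period 2, so the across-period effect alone puts F higher.
Note the exception: Mg has a higher first ionization energy than Al, contrary to the simple trend — Al's single 3p electron is easier to remove than one from Mg's filled 3s².
For reference (kJ/mol): O 1314, F 1681, Mg 738, Al 578.
So from highest to lowest: F > O > Mg > Al.

F > O > Mg > Al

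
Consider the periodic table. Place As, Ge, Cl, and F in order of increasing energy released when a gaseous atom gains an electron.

F is in period 2, group 17; Cl is in period 3, group 17; Ge is in period 4, group 14; As is in period 4, group 15.
EA tends to increase across a period and decrease down a group, though the pattern is less regular than for IE or radius.
Neither a single period nor a single group — weigh both effects.
Ge > As: this pair runs against the simple trend — see the exception note.
F > Ge: relative to Ge, both the across-period and down-group shifts push F's electron affinity up.
Cl > F: this pair runs against the simple trend — see the exception note.
Note the exception: Ge has a higher electron affinity than As, contrary to the simple trend — adding an electron to As's half-filled 4p³ is unfavourable, so Ge (4p²) has the more exothermic EA.
Note the exception: Cl has a higher electron affinity than F, contrary to the simple trend — F's small 2p subshell makes the incoming electron feel strong e⁻–e⁻ repulsion, so Cl actually releases more energy on gaining an electron.
For reference (kJ/mol): F 328, Cl 349, Ge 119, As 78.
So from lowest to highest: As < Ge < F < Cl.

As < Ge < F < Cl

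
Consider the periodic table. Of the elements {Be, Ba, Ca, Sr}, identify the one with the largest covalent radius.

Ba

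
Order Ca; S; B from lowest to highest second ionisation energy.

Consider each +1 ion: Ca⁺ still has 1 valence electron; S⁺ still has 5 valence electrons; B⁺ still has 2 valence electrons.
All are still removing valence electrons, so compare the +1 ions as you would atoms: IE_2 generally rises across a period (higher Z_eff) and falls down a group (larger shell), subject to the usual subshell exceptions.
Valence configurations: Ca⁺ [Ar]4s¹, S⁺ [Ne]3s²3p³, B⁺ [He]2s².
Approximate IE_2 values (kJ/mol): Ca 1145, S 2252, B 2427.
Putting it together, IE_2: Ca < S < B.

Ca < S < B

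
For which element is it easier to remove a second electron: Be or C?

Consider each +1 ion: Be⁺ still has 1 valence electron; C⁺ still has 3 valence electrons.
All are still removing valence electrons, so compare the +1 ions as you would atoms: IE_2 generally rises across a period (higher Z_eff) and falls down a group (larger shell), subject to the usual subshell exceptions.
Valence configurations: Be⁺ [He]2s¹, C⁺ [He]2s²2p¹.
Approximate IE_2 values (kJ/mol): Be 1757, C 2353.
Putting it together, IE_2: Be < C.

Be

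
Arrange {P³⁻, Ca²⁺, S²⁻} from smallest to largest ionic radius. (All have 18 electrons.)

Ca²⁺ < S²⁻ < P³⁻

All of these have 18 electrons, so size is governed by nuclear charge alone: the more protons, the stronger the pull on the same electron cloud, and the smaller the ion.
Nuclear charges: Ca²⁺ (Z=20), S²⁻ (Z=16), P³⁻ (Z=15).
Smallest to largest: Ca²⁺ < S²⁻ < P³⁻.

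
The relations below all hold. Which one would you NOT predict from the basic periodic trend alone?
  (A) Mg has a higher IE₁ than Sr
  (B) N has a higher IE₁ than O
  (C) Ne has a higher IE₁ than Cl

(B)

The general trend: IE₁ increases across a period and decreases down a group.
(A) Mg (period 3, group 2) vs Sr (period 5, group 2): the stated order agrees with the simple trend.
(B) N (period 2, group 15) vs O (period 2, group 16): the stated order contradicts the simple trend.
(C) Ne (period 2, group 18) vs Cl (period 3, group 17): the stated order agrees with the simple trend.
The exception is (B): pairing an electron in O's 2p⁴ costs repulsion energy, so O ionizes more easily than half-filled N (2p³).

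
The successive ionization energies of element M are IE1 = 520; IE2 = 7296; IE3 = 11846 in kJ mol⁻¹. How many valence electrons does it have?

Look for the largest jump between consecutive ionization energies: IE2/IE1 ≈ 14.0, far larger than any earlier ratio.
That jump marks the point where a core electron is being removed. So the atom has 1 valence electron.

1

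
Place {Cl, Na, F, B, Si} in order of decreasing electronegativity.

F, Cl, B, Si, Na

B is in period 2, group 13; F is in period 2, group 17; Na is in period 3, group 1; Si is in period 3, group 14; Cl is in period 3, group 17.
Smaller atoms with higher effective nuclear charge are more electronegative.
Here both period and group differ, so the two effects have to be weighed against each other.
Si > Na: both are in period 3; the period trend gives Si the larger value.
B > Si: the two effects oppose for this pair; the down-group effect wins (2.04 vs 1.90).
Cl > B: the two effects oppose for this pair; the across-period effect wins (3.16 vs 2.04).
F > Cl: F sits above Cl in group 17, so the down-group effect alone puts F higher.
Approximate values (Pauling): B 2.04, F 3.98, Na 0.93, Si 1.90, Cl 3.16.
So from highest to lowest: F > Cl > B > Si > Na.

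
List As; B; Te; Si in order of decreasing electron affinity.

B is in period 2, group 13; Si is in period 3, group 14; As is in period 4, group 15; Te is in period 5, group 16.
EA tends to increase across a period and decrease down a group, though the pattern is less regular than for IE or radius.
A diagonal step moves right (one effect) and down (the opposite effect) at once.
As > B: period and group pull opposite ways; the across-period shift dominates (78 vs 27 kJ/mol).
Si > As: the two effects oppose for this pair; the down-group effect wins (134 vs 78 kJ/mol).
Te > Si: the two effects oppose for this pair; the across-period effect wins (190 vs 134 kJ/mol).
Approximate values (kJ/mol): B 27, Si 134, As 78, Te 190.
So from highest to lowest: Te > Si > As > B.

Te > Si > As > B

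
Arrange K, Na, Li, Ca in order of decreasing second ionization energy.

The second ionization energy removes an electron from the +1 ion. For each element: K⁺ is the bare [Ar] core; Na⁺ is the bare [Ne] core; Li⁺ is the bare [He] core; Ca⁺ still has 1 valence electron.
Breaking into a closed-shell core is much more expensive than removing a leftover valence electron — K, Na and Li have the largest IE_2 here.
The numbers (kJ/mol): K 3052, Na 4562, Li 7298, Ca 1145.
Hence IE_2: Ca < K < Na < Li.

Li, Na, K, Ca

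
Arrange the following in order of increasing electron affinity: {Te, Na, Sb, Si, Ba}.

Na is in period 3, group 1; Si is in period 3, group 14; Sb is in period 5, group 15; Te is in period 5, group 16; Ba is in period 6, group 2.
EA tends to increase across a period and decrease down a group, though the pattern is less regular than for IE or radius.
Neither a single period nor a single group — weigh both effects.
Na > Ba: the two effects oppose for this pair; the down-group effect wins (53 vs 14 kJ/mol).
Sb > Na: period and group pull opposite ways; the across-period shift dominates (103 vs 53 kJ/mol).
Si > Sb: the two effects oppose for this pair; the down-group effect wins (134 vs 103 kJ/mol).
Te > Si: period and group pull opposite ways; the across-period shift dominates (190 vs 134 kJ/mol).
For reference (kJ/mol): Na 53, Si 134, Sb 103, Te 190, Ba 14.
So from lowest to highest: Ba < Na < Sb < Si < Te.

Ba, Na, Sb, Si, Te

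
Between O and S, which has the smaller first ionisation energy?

O is in period 2, group 16; S is in period 3, group 16.
Removing the outermost electron gets harder across a period and easier down a group.
All are in group 16, so first ionization energy increases up the group.
So S has the smaller first ionisation energy (S < O).

S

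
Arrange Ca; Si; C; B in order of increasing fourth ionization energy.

Si, C, Ca, B

IE_4 is the cost of taking one more electron from the +3 cation: Ca³⁺ is already 1 electron into the core; Si³⁺ still has 1 valence electron; C³⁺ still has 1 valence electron; B³⁺ is the bare [He] core.
Breaking into a closed-shell core is much more expensive than removing a leftover valence electron — Ca and B have the largest IE_4 here.
Valence configurations: Si³⁺ [Ne]3s¹, C³⁺ [He]2s¹.
The numbers (kJ/mol): Ca 6491, Si 4356, C 6223, B 25026.
Overall IE_4 order: Si < C < Ca < B.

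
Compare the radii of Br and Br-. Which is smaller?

Br

Forming Br- adds 1 electron to Br. More electron–electron repulsion in the same shell, with unchanged nuclear charge, lets the cloud expand.
An anion is larger than its parent atom: Br- > Br.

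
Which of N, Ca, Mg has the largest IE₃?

Mg

After 2 electrons have been removed, what remains? N²⁺ still has 3 valence electrons; Ca²⁺ is the bare [Ar] core; Mg²⁺ is the bare [Ne] core.
Core electrons are held far more tightly than valence electrons, so Ca and Mg top the IE_3 order.
Approximate IE_3 values (kJ/mol): N 4578, Ca 4912, Mg 7733.
Overall IE_3 order: N < Ca < Mg.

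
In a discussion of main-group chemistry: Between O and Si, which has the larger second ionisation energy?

O

IE_2 is the cost of taking one more electron from the +1 cation: O⁺ still has 5 valence electrons; Si⁺ still has 3 valence electrons.
All are still removing valence electrons, so compare the +1 ions as you would atoms: IE_2 generally rises across a period (higher Z_eff) and falls down a group (larger shell), subject to the usual subshell exceptions.
Valence configurations: O⁺ [He]2s²2p³, Si⁺ [Ne]3s²3p¹.
The numbers (kJ/mol): O 3388, Si 1577.
So the second ionization energies run Si < O.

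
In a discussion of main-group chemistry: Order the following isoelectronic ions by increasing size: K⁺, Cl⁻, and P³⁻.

All of these have 18 electrons, so size is governed by nuclear charge alone: the more protons, the stronger the pull on the same electron cloud, and the smaller the ion.
Nuclear charges: K⁺ (Z=19), Cl⁻ (Z=17), P³⁻ (Z=15).
Smallest to largest: K⁺ < Cl⁻ < P³⁻.

K⁺ < Cl⁻ < P³⁻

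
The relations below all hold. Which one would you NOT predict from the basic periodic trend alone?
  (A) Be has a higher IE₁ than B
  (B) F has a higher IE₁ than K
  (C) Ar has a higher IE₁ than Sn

(A)

The general trend: IE₁ increases across a period and decreases down a group.
(A) Be (period 2, group 2) vs B (period 2, group 13): the stated order contradicts the simple trend.
(B) F (period 2, group 17) vs K (period 4, group 1): the stated order agrees with the simple trend.
(C) Ar (period 3, group 18) vs Sn (period 5, group 14): the stated order agrees with the simple trend.
The exception is (A): removing B's lone 2p electron is easier than breaking Be's filled 2s².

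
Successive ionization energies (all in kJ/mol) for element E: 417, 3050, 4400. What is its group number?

Group 1

Look for the largest jump between consecutive ionization energies: IE2/IE1 ≈ 7.3, far larger than any earlier ratio.
That jump marks the point where a core electron is being removed. So the atom has 1 valence electron.
A main-group element with 1 valence electron is in group 1.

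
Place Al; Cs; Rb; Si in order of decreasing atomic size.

Al is in period 3, group 13; Si is in period 3, group 14; Rb is in period 5, group 1; Cs is in period 6, group 1.
Atomic radius shrinks across a period as nuclear charge pulls the same shell inward, and grows down a group as new shells are added.
Here both period and group differ, so the two effects have to be weighed against each other.
Al > Si: both are in period 3; the period trend gives Al the larger value.
Rb > Al: relative to Al, both the across-period and down-group shifts push Rb's atomic radius up.
Cs > Rb: they share group 1; the group trend gives Cs the larger value.
Approximate values (pm): Al 126, Si 116, Rb 210, Cs 232.
So from largest to smallest: Cs > Rb > Al > Si.

Cs > Rb > Al > Si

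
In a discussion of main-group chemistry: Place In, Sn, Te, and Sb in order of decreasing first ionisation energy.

Te, Sb, Sn, In

In is in period 5, group 13; Sn is in period 5, group 14; Sb is in period 5, group 15; Te is in period 5, group 16.
First ionization energy rises across a period (greater Z_eff holds electrons more tightly) and falls down a group (valence electrons are farther from the nucleus).
All lie in period 5, so first ionization energy increases left to right.
So from highest to lowest: Te > Sb > Sn > In.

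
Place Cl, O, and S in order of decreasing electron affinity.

Cl, S, O

O is in period 2, group 16; S is in period 3, group 16; Cl is in period 3, group 17.
EA tends to increase across a period and decrease down a group, though the pattern is less regular than for IE or radius.
Neither a single period nor a single group — weigh both effects.
S > O: this pair runs against the simple trend — see the exception note.
Cl > S: both are in period 3; the period trend gives Cl the larger value.
Note the exception: S has a higher electron affinity than O, contrary to the simple trend — the compact 2p subshell of O repels the added electron more than S's larger 3p does.
Approximate values (kJ/mol): O 141, S 200, Cl 349.
So from highest to lowest: Cl > S > O.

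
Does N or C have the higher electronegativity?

N

C is in period 2, group 14; N is in period 2, group 15.
Atoms toward the upper right of the periodic table pull bonding electrons most strongly.
All lie in period 2, so electronegativity increases left to right.
So N has the higher electronegativity (N > C).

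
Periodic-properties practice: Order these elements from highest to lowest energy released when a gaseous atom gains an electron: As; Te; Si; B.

Te > Si > As > B

Atoms with high Z_eff and room in the valence shell (especially the halogens) have the most exothermic electron affinities.
These sit on a diagonal, where the across-period and down-group effects partly cancel.
As > B: the two effects oppose for this pair; the across-period effect wins (78 vs 27 kJ/mol).
Si > As: period and group pull opposite ways; the down-group shift dominates (134 vs 78 kJ/mol).
Te > Si: the two effects oppose for this pair; the across-period effect wins (190 vs 134 kJ/mol).
For reference (kJ/mol): B 27, Si 134, As 78, Te 190.
So from highest to lowest: Te > Si > As > B.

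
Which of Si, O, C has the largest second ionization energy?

IE_2 is the cost of taking one more electron from the +1 cation: Si⁺ still has 3 valence electrons; O⁺ still has 5 valence electrons; C⁺ still has 3 valence electrons.
All are still removing valence electrons, so compare the +1 ions as you would atoms: IE_2 generally rises across a period (higher Z_eff) and falls down a group (larger shell), subject to the usual subshell exceptions.
Valence configurations: Si⁺ [Ne]3s²3p¹, O⁺ [He]2s²2p³, C⁺ [He]2s²2p¹.
Tabulated IE_2 (kJ/mol): Si 1577, O 3388, C 2353.
Hence IE_2: Si < C < O.

O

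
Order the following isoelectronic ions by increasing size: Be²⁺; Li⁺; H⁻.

Be²⁺ < Li⁺ < H⁻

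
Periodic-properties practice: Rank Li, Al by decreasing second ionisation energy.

Li > Al

Consider each +1 ion: Li⁺ is the bare [He] core; Al⁺ still has 2 valence electrons.
Breaking into a closed-shell core is much more expensive than removing a leftover valence electron — Li has the largest IE_2 here.
Approximate IE_2 values (kJ/mol): Li 7298, Al 1817.
Overall IE_2 order: Al < Li.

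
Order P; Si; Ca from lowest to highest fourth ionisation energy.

Consider each +3 ion: P³⁺ still has 2 valence electrons; Si³⁺ still has 1 valence electron; Ca³⁺ is already 1 electron into the core.
Core electrons are held far more tightly than valence electrons, so Ca tops the IE_4 order.
Valence configurations: P³⁺ [Ne]3s², Si³⁺ [Ne]3s¹.
The numbers (kJ/mol): P 4964, Si 4356, Ca 6491.
Hence IE_4: Si < P < Ca.

Si, P, Ca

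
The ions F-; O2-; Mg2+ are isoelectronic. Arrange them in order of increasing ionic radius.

Mg2+ < F- < O2-

All of these have 10 electrons, so size is governed by nuclear charge alone: the more protons, the stronger the pull on the same electron cloud, and the smaller the ion.
Nuclear charges: Mg2+ (Z=12), F- (Z=9), O2- (Z=8).
Smallest to largest: Mg2+ < F- < O2-.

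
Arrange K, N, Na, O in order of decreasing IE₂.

Na, O, K, N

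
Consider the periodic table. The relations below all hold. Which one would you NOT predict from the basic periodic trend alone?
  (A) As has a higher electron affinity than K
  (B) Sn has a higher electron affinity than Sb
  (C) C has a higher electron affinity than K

(B)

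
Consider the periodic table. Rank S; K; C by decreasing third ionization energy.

The third ionization energy removes an electron from the +2 ion. For each element: S²⁺ still has 4 valence electrons; K²⁺ is already 1 electron into the core; C²⁺ still has 2 valence electrons.
Usually core removal costs more than valence removal, but here the competition is close: a tightly held n=2 valence electron can cost more to remove than an n=3 core electron, so the actual values have to decide it.
Valence configurations: S²⁺ [Ne]3s²3p², C²⁺ [He]2s².
Approximate IE_3 values (kJ/mol): S 3357, K 4420, C 4620.
So the third ionization energies run S < K < C.

C > K > S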